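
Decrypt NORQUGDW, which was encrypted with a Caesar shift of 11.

N(13): 13−11=2 → C
O(14): 14−11=3 → D
R(17): 17−11=6 → G
Q(16): 16−11=5 → F
U(20): 20−11=9 → J
G(6): 6−11=-5≡21 → V
D(3): 3−11=-8≡18 → S
W(22): 22−11=11 → L

CDGFJVSL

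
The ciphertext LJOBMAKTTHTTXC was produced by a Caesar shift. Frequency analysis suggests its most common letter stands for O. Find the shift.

5

The most frequent ciphertext letter is T (appears 4 times).
T is position 19; O is position 14.
Shift = 5.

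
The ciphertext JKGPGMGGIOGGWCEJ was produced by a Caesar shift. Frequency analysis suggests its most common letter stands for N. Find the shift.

19

The most frequent ciphertext letter is G (appears 6 times).
G is position 6; N is position 13.
Shift = -7≡19.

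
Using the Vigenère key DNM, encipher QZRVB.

Repeat the key across the message: DNMDN
Q(16)+D(3): 19 → T
Z(25)+N(13): 38≡12 → M
R(17)+M(12): 29≡3 → D
V(21)+D(3): 24 → Y
B(1)+N(13): 14 → O

TMDYO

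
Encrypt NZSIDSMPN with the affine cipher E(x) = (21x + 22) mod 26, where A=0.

JBKIHKOZJ

N(13): 21·13+22=295≡9 → J
Z(25): 21·25+22=547≡1 → B
S(18): 21·18+22=400≡10 → K
I(8): 21·8+22=190≡8 → I
D(3): 21·3+22=85≡7 → H
S(18): 21·18+22=400≡10 → K
M(12): 21·12+22=274≡14 → O
P(15): 21·15+22=337≡25 → Z
N(13): 21·13+22=295≡9 → J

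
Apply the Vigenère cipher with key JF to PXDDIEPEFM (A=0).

Repeat the key across the message: JFJFJFJFJF
P(15)+J(9): 24 → Y
X(23)+F(5): 28≡2 → C
D(3)+J(9): 12 → M
D(3)+F(5): 8 → I
I(8)+J(9): 17 → R
E(4)+F(5): 9 → J
P(15)+J(9): 24 → Y
E(4)+F(5): 9 → J
F(5)+J(9): 14 → O
M(12)+F(5): 17 → R

YCMIRJYJOR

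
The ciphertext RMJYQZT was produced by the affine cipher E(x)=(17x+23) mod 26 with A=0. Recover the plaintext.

The inverse of 17 mod 26 is 23, since 17·23=391≡1. Apply D(y)=23·(y−23) mod 26:
R(17): 23·(17−23)=-138≡18 → S
M(12): 23·(12−23)=-253≡7 → H
J(9): 23·(9−23)=-322≡16 → Q
Y(24): 23·(24−23)=23 → X
Q(16): 23·(16−23)=-161≡21 → V
Z(25): 23·(25−23)=46≡20 → U
T(19): 23·(19−23)=-92≡12 → M

SHQXVUM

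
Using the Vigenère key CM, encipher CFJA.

ERLM

Repeat the key across the message: CMCM
C(2)+C(2): 4 → E
F(5)+M(12): 17 → R
J(9)+C(2): 11 → L
A(0)+M(12): 12 → M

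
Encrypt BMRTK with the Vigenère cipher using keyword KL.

Repeat the key across the message: KLKLK
B(1)+K(10): 11 → L
M(12)+L(11): 23 → X
R(17)+K(10): 27≡1 → B
T(19)+L(11): 30≡4 → E
K(10)+K(10): 20 → U

LXBEU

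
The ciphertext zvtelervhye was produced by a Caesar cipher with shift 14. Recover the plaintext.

z(25): 25−14=11 → l
v(21): 21−14=7 → h
t(19): 19−14=5 → f
e(4): 4−14=-10≡16 → q
l(11): 11−14=-3≡23 → x
e(4): 4−14=-10≡16 → q
r(17): 17−14=3 → d
v(21): 21−14=7 → h
h(7): 7−14=-7≡19 → t
y(24): 24−14=10 → k
e(4): 4−14=-10≡16 → q

lhfqxqdhtkq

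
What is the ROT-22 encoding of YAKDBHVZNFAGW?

Y(24): 24+22=46≡20 → U
A(0): 0+22=22 → W
K(10): 10+22=32≡6 → G
D(3): 3+22=25 → Z
B(1): 1+22=23 → X
H(7): 7+22=29≡3 → D
V(21): 21+22=43≡17 → R
Z(25): 25+22=47≡21 → V
N(13): 13+22=35≡9 → J
F(5): 5+22=27≡1 → B
A(0): 0+22=22 → W
G(6): 6+22=28≡2 → C
W(22): 22+22=44≡18 → S

UWGZXDRVJBWCS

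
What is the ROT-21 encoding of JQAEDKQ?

ELVZYFL

J(9): 9+21=30≡4 → E
Q(16): 16+21=37≡11 → L
A(0): 0+21=21 → V
E(4): 4+21=25 → Z
D(3): 3+21=24 → Y
K(10): 10+21=31≡5 → F
Q(16): 16+21=37≡11 → L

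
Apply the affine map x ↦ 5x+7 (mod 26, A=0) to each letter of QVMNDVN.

JIPUWIU

Q(16): 5·16+7=87≡9 → J
V(21): 5·21+7=112≡8 → I
M(12): 5·12+7=67≡15 → P
N(13): 5·13+7=72≡20 → U
D(3): 5·3+7=22 → W
V(21): 5·21+7=112≡8 → I
N(13): 5·13+7=72≡20 → U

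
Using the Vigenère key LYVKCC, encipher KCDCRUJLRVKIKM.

Repeat the key across the message: LYVKCCLYVKCCLY
K(10)+L(11): 21 → V
C(2)+Y(24): 26≡0 → A
D(3)+V(21): 24 → Y
C(2)+K(10): 12 → M
R(17)+C(2): 19 → T
U(20)+C(2): 22 → W
J(9)+L(11): 20 → U
L(11)+Y(24): 35≡9 → J
R(17)+V(21): 38≡12 → M
V(21)+K(10): 31≡5 → F
K(10)+C(2): 12 → M
I(8)+C(2): 10 → K
K(10)+L(11): 21 → V
M(12)+Y(24): 36≡10 → K

VAYMTWUJMFMKVK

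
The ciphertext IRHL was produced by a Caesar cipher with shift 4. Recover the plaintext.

ENDH

I(8): 8−4=4 → E
R(17): 17−4=13 → N
H(7): 7−4=3 → D
L(11): 11−4=7 → H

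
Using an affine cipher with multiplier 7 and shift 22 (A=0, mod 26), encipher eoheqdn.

yqtyerj

e(4): 7·4+22=50≡24 → y
o(14): 7·14+22=120≡16 → q
h(7): 7·7+22=71≡19 → t
e(4): 7·4+22=50≡24 → y
q(16): 7·16+22=134≡4 → e
d(3): 7·3+22=43≡17 → r
n(13): 7·13+22=113≡9 → j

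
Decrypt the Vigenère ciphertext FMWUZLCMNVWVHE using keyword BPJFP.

EXNPKKNDIGVGYZ

Repeat the key across the ciphertext: BPJFPBPJFPBPJF
F(5)−B(1): 4 → E
M(12)−P(15): -3≡23 → X
W(22)−J(9): 13 → N
U(20)−F(5): 15 → P
Z(25)−P(15): 10 → K
L(11)−B(1): 10 → K
C(2)−P(15): -13≡13 → N
M(12)−J(9): 3 → D
N(13)−F(5): 8 → I
V(21)−P(15): 6 → G
W(22)−B(1): 21 → V
V(21)−P(15): 6 → G
H(7)−J(9): -2≡24 → Y
E(4)−F(5): -1≡25 → Z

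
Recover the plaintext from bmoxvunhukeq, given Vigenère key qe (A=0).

liytfqxdegom

Repeat the key across the ciphertext: qeqeqeqeqeqe
b(1)−q(16): -15≡11 → l
m(12)−e(4): 8 → i
o(14)−q(16): -2≡24 → y
x(23)−e(4): 19 → t
v(21)−q(16): 5 → f
u(20)−e(4): 16 → q
n(13)−q(16): -3≡23 → x
h(7)−e(4): 3 → d
u(20)−q(16): 4 → e
k(10)−e(4): 6 → g
e(4)−q(16): -12≡14 → o
q(16)−e(4): 12 → m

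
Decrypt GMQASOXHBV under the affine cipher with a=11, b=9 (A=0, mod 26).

VFDLPRGOEU

The inverse of 11 mod 26 is 19, since 11·19=209≡1. Apply D(y)=19·(y−9) mod 26:
G(6): 19·(6−9)=-57≡21 → V
M(12): 19·(12−9)=57≡5 → F
Q(16): 19·(16−9)=133≡3 → D
A(0): 19·(0−9)=-171≡11 → L
S(18): 19·(18−9)=171≡15 → P
O(14): 19·(14−9)=95≡17 → R
X(23): 19·(23−9)=266≡6 → G
H(7): 19·(7−9)=-38≡14 → O
B(1): 19·(1−9)=-152≡4 → E
V(21): 19·(21−9)=228≡20 → U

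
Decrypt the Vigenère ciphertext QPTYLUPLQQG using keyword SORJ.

Repeat the key across the ciphertext: SORJSORJSOR
Q(16)−S(18): -2≡24 → Y
P(15)−O(14): 1 → B
T(19)−R(17): 2 → C
Y(24)−J(9): 15 → P
L(11)−S(18): -7≡19 → T
U(20)−O(14): 6 → G
P(15)−R(17): -2≡24 → Y
L(11)−J(9): 2 → C
Q(16)−S(18): -2≡24 → Y
Q(16)−O(14): 2 → C
G(6)−R(17): -11≡15 → P

YBCPTGYCYCP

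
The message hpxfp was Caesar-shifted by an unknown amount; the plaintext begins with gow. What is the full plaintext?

From the crib: h(7)−g(6)=1, so the shift is 1.
Subtract 1 from each ciphertext letter:
h(7): 7−1=6 → g
p(15): 15−1=14 → o
x(23): 23−1=22 → w
f(5): 5−1=4 → e
p(15): 15−1=14 → o

goweo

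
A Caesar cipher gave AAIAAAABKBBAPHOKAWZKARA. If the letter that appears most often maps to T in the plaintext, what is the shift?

The most frequent ciphertext letter is A (appears 10 times).
A is position 0; T is position 19.
Shift = -19≡7.

7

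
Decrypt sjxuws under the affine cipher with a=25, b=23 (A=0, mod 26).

foadbf

The inverse of 25 mod 26 is 25, since 25·25=625≡1. Apply D(y)=25·(y−23) mod 26:
s(18): 25·(18−23)=-125≡5 → f
j(9): 25·(9−23)=-350≡14 → o
x(23): 25·(23−23)=0 → a
u(20): 25·(20−23)=-75≡3 → d
w(22): 25·(22−23)=-25≡1 → b
s(18): 25·(18−23)=-125≡5 → f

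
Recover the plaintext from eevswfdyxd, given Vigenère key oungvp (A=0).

Repeat the key across the ciphertext: oungvpoung
e(4)−o(14): -10≡16 → q
e(4)−u(20): -16≡10 → k
v(21)−n(13): 8 → i
s(18)−g(6): 12 → m
w(22)−v(21): 1 → b
f(5)−p(15): -10≡16 → q
d(3)−o(14): -11≡15 → p
y(24)−u(20): 4 → e
x(23)−n(13): 10 → k
d(3)−g(6): -3≡23 → x

qkimbqpekx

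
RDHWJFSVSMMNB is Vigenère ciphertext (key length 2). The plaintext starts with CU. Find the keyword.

Subtract each crib letter from the matching ciphertext letter (mod 26):
R(17)−C(2)=15 → P
D(3)−U(20)=-17≡9 → J

PJ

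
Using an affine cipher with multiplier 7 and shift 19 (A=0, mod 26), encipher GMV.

JZK

G(6): 7·6+19=61≡9 → J
M(12): 7·12+19=103≡25 → Z
V(21): 7·21+19=166≡10 → K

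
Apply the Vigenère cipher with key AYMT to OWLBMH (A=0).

OUXUMF

Repeat the key across the message: AYMTAY
O(14)+A(0): 14 → O
W(22)+Y(24): 46≡20 → U
L(11)+M(12): 23 → X
B(1)+T(19): 20 → U
M(12)+A(0): 12 → M
H(7)+Y(24): 31≡5 → F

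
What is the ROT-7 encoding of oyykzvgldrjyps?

o(14): 14+7=21 → v
y(24): 24+7=31≡5 → f
y(24): 24+7=31≡5 → f
k(10): 10+7=17 → r
z(25): 25+7=32≡6 → g
v(21): 21+7=28≡2 → c
g(6): 6+7=13 → n
l(11): 11+7=18 → s
d(3): 3+7=10 → k
r(17): 17+7=24 → y
j(9): 9+7=16 → q
y(24): 24+7=31≡5 → f
p(15): 15+7=22 → w
s(18): 18+7=25 → z

vffrgcnskyqfwz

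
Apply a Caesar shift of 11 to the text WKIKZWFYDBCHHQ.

W(22): 22+11=33≡7 → H
K(10): 10+11=21 → V
I(8): 8+11=19 → T
K(10): 10+11=21 → V
Z(25): 25+11=36≡10 → K
W(22): 22+11=33≡7 → H
F(5): 5+11=16 → Q
Y(24): 24+11=35≡9 → J
D(3): 3+11=14 → O
B(1): 1+11=12 → M
C(2): 2+11=13 → N
H(7): 7+11=18 → S
H(7): 7+11=18 → S
Q(16): 16+11=27≡1 → B

HVTVKHQJOMNSSB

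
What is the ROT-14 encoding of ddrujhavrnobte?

rrfixvojfbcphs

d(3): 3+14=17 → r
d(3): 3+14=17 → r
r(17): 17+14=31≡5 → f
u(20): 20+14=34≡8 → i
j(9): 9+14=23 → x
h(7): 7+14=21 → v
a(0): 0+14=14 → o
v(21): 21+14=35≡9 → j
r(17): 17+14=31≡5 → f
n(13): 13+14=27≡1 → b
o(14): 14+14=28≡2 → c
b(1): 1+14=15 → p
t(19): 19+14=33≡7 → h
e(4): 4+14=18 → s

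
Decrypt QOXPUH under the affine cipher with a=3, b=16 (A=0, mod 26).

AILRKX

The inverse of 3 mod 26 is 9, since 3·9=27≡1. Apply D(y)=9·(y−16) mod 26:
Q(16): 9·(16−16)=0 → A
O(14): 9·(14−16)=-18≡8 → I
X(23): 9·(23−16)=63≡11 → L
P(15): 9·(15−16)=-9≡17 → R
U(20): 9·(20−16)=36≡10 → K
H(7): 9·(7−16)=-81≡23 → X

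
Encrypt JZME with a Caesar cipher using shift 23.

J(9): 9+23=32≡6 → G
Z(25): 25+23=48≡22 → W
M(12): 12+23=35≡9 → J
E(4): 4+23=27≡1 → B

GWJB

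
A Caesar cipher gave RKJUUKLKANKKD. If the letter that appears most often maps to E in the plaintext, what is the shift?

6

The most frequent ciphertext letter is K (appears 5 times).
K is position 10; E is position 4.
Shift = 6.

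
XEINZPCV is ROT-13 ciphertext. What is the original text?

X(23): 23−13=10 → K
E(4): 4−13=-9≡17 → R
I(8): 8−13=-5≡21 → V
N(13): 13−13=0 → A
Z(25): 25−13=12 → M
P(15): 15−13=2 → C
C(2): 2−13=-11≡15 → P
V(21): 21−13=8 → I

KRVAMCPI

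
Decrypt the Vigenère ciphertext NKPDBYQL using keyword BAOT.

Repeat the key across the ciphertext: BAOTBAOT
N(13)−B(1): 12 → M
K(10)−A(0): 10 → K
P(15)−O(14): 1 → B
D(3)−T(19): -16≡10 → K
B(1)−B(1): 0 → A
Y(24)−A(0): 24 → Y
Q(16)−O(14): 2 → C
L(11)−T(19): -8≡18 → S

MKBKAYCS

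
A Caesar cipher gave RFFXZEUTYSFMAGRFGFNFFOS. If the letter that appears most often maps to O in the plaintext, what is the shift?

The most frequent ciphertext letter is F (appears 7 times).
F is position 5; O is position 14.
Shift = -9≡17.

17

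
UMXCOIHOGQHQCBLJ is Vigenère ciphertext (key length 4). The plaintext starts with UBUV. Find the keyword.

ALDH

Subtract each crib letter from the matching ciphertext letter (mod 26):
U(20)−U(20)=0 → A
M(12)−B(1)=11 → L
X(23)−U(20)=3 → D
C(2)−V(21)=-19≡7 → H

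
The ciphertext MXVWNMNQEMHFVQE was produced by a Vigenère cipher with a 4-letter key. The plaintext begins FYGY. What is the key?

Subtract each crib letter from the matching ciphertext letter (mod 26):
M(12)−F(5)=7 → H
X(23)−Y(24)=-1≡25 → Z
V(21)−G(6)=15 → P
W(22)−Y(24)=-2≡24 → Y

HZPY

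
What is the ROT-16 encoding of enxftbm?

e(4): 4+16=20 → u
n(13): 13+16=29≡3 → d
x(23): 23+16=39≡13 → n
f(5): 5+16=21 → v
t(19): 19+16=35≡9 → j
b(1): 1+16=17 → r
m(12): 12+16=28≡2 → c

udnvjrc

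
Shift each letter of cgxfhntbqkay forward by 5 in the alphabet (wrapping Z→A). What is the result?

c(2): 2+5=7 → h
g(6): 6+5=11 → l
x(23): 23+5=28≡2 → c
f(5): 5+5=10 → k
h(7): 7+5=12 → m
n(13): 13+5=18 → s
t(19): 19+5=24 → y
b(1): 1+5=6 → g
q(16): 16+5=21 → v
k(10): 10+5=15 → p
a(0): 0+5=5 → f
y(24): 24+5=29≡3 → d

hlckmsygvpfd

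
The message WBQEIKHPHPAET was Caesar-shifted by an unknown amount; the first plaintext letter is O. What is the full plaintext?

OTIWACZHZHSWL

From the crib: W(22)−O(14)=8, so the shift is 8.
Subtract 8 from each ciphertext letter:
W(22): 22−8=14 → O
B(1): 1−8=-7≡19 → T
Q(16): 16−8=8 → I
E(4): 4−8=-4≡22 → W
I(8): 8−8=0 → A
K(10): 10−8=2 → C
H(7): 7−8=-1≡25 → Z
P(15): 15−8=7 → H
H(7): 7−8=-1≡25 → Z
P(15): 15−8=7 → H
A(0): 0−8=-8≡18 → S
E(4): 4−8=-4≡22 → W
T(19): 19−8=11 → L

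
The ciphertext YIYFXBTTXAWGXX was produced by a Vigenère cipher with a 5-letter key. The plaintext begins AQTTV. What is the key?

YSFMC

Subtract each crib letter from the matching ciphertext letter (mod 26):
Y(24)−A(0)=24 → Y
I(8)−Q(16)=-8≡18 → S
Y(24)−T(19)=5 → F
F(5)−T(19)=-14≡12 → M
X(23)−V(21)=2 → C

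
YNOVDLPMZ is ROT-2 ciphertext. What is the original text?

Y(24): 24−2=22 → W
N(13): 13−2=11 → L
O(14): 14−2=12 → M
V(21): 21−2=19 → T
D(3): 3−2=1 → B
L(11): 11−2=9 → J
P(15): 15−2=13 → N
M(12): 12−2=10 → K
Z(25): 25−2=23 → X

WLMTBJNKX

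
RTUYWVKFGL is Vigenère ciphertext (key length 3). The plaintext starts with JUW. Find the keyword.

Subtract each crib letter from the matching ciphertext letter (mod 26):
R(17)−J(9)=8 → I
T(19)−U(20)=-1≡25 → Z
U(20)−W(22)=-2≡24 → Y

IZY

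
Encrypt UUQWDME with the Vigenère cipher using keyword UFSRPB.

Repeat the key across the message: UFSRPBU
U(20)+U(20): 40≡14 → O
U(20)+F(5): 25 → Z
Q(16)+S(18): 34≡8 → I
W(22)+R(17): 39≡13 → N
D(3)+P(15): 18 → S
M(12)+B(1): 13 → N
E(4)+U(20): 24 → Y

OZINSNY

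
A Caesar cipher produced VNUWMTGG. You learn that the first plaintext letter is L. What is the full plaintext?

LDKMCJWW

From the crib: V(21)−L(11)=10, so the shift is 10.
Subtract 10 from each ciphertext letter:
V(21): 21−10=11 → L
N(13): 13−10=3 → D
U(20): 20−10=10 → K
W(22): 22−10=12 → M
M(12): 12−10=2 → C
T(19): 19−10=9 → J
G(6): 6−10=-4≡22 → W
G(6): 6−10=-4≡22 → W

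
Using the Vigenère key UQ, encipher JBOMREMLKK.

DRICLUGBEA

Repeat the key across the message: UQUQUQUQUQ
J(9)+U(20): 29≡3 → D
B(1)+Q(16): 17 → R
O(14)+U(20): 34≡8 → I
M(12)+Q(16): 28≡2 → C
R(17)+U(20): 37≡11 → L
E(4)+Q(16): 20 → U
M(12)+U(20): 32≡6 → G
L(11)+Q(16): 27≡1 → B
K(10)+U(20): 30≡4 → E
K(10)+Q(16): 26≡0 → A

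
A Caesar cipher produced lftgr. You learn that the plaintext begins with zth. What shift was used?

From the crib: l(11)−z(25)=-14≡12, so the shift is 12.

12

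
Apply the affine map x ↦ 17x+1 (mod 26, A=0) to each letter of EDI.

RAH

E(4): 17·4+1=69≡17 → R
D(3): 17·3+1=52≡0 → A
I(8): 17·8+1=137≡7 → H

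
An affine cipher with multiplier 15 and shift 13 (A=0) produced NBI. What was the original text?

AUR

The inverse of 15 mod 26 is 7, since 15·7=105≡1. Apply D(y)=7·(y−13) mod 26:
N(13): 7·(13−13)=0 → A
B(1): 7·(1−13)=-84≡20 → U
I(8): 7·(8−13)=-35≡17 → R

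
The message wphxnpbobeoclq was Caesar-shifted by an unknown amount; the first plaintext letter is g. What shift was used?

16

From the crib: w(22)−g(6)=16, so the shift is 16.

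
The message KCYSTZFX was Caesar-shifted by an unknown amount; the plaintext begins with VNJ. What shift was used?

From the crib: K(10)−V(21)=-11≡15, so the shift is 15.

15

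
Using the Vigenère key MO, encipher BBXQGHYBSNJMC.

Repeat the key across the message: MOMOMOMOMOMOM
B(1)+M(12): 13 → N
B(1)+O(14): 15 → P
X(23)+M(12): 35≡9 → J
Q(16)+O(14): 30≡4 → E
G(6)+M(12): 18 → S
H(7)+O(14): 21 → V
Y(24)+M(12): 36≡10 → K
B(1)+O(14): 15 → P
S(18)+M(12): 30≡4 → E
N(13)+O(14): 27≡1 → B
J(9)+M(12): 21 → V
M(12)+O(14): 26≡0 → A
C(2)+M(12): 14 → O

NPJESVKPEBVAO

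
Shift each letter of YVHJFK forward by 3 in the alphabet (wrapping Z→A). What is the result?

BYKMIN

Y(24): 24+3=27≡1 → B
V(21): 21+3=24 → Y
H(7): 7+3=10 → K
J(9): 9+3=12 → M
F(5): 5+3=8 → I
K(10): 10+3=13 → N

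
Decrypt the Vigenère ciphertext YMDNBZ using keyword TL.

FBKCIO

Repeat the key across the ciphertext: TLTLTL
Y(24)−T(19): 5 → F
M(12)−L(11): 1 → B
D(3)−T(19): -16≡10 → K
N(13)−L(11): 2 → C
B(1)−T(19): -18≡8 → I
Z(25)−L(11): 14 → O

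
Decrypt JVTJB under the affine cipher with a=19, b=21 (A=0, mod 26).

The inverse of 19 mod 26 is 11, since 19·11=209≡1. Apply D(y)=11·(y−21) mod 26:
J(9): 11·(9−21)=-132≡24 → Y
V(21): 11·(21−21)=0 → A
T(19): 11·(19−21)=-22≡4 → E
J(9): 11·(9−21)=-132≡24 → Y
B(1): 11·(1−21)=-220≡14 → O

YAEYO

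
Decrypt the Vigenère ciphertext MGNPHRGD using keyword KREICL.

CPJHFGWM

Repeat the key across the ciphertext: KREICLKR
M(12)−K(10): 2 → C
G(6)−R(17): -11≡15 → P
N(13)−E(4): 9 → J
P(15)−I(8): 7 → H
H(7)−C(2): 5 → F
R(17)−L(11): 6 → G
G(6)−K(10): -4≡22 → W
D(3)−R(17): -14≡12 → M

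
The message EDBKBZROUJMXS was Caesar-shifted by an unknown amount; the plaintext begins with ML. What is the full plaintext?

From the crib: E(4)−M(12)=-8≡18, so the shift is 18.
Subtract 18 from each ciphertext letter:
E(4): 4−18=-14≡12 → M
D(3): 3−18=-15≡11 → L
B(1): 1−18=-17≡9 → J
K(10): 10−18=-8≡18 → S
B(1): 1−18=-17≡9 → J
Z(25): 25−18=7 → H
R(17): 17−18=-1≡25 → Z
O(14): 14−18=-4≡22 → W
U(20): 20−18=2 → C
J(9): 9−18=-9≡17 → R
M(12): 12−18=-6≡20 → U
X(23): 23−18=5 → F
S(18): 18−18=0 → A

MLJSJHZWCRUFA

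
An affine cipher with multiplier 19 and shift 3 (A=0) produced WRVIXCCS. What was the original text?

The inverse of 19 mod 26 is 11, since 19·11=209≡1. Apply D(y)=11·(y−3) mod 26:
W(22): 11·(22−3)=209≡1 → B
R(17): 11·(17−3)=154≡24 → Y
V(21): 11·(21−3)=198≡16 → Q
I(8): 11·(8−3)=55≡3 → D
X(23): 11·(23−3)=220≡12 → M
C(2): 11·(2−3)=-11≡15 → P
C(2): 11·(2−3)=-11≡15 → P
S(18): 11·(18−3)=165≡9 → J

BYQDMPPJ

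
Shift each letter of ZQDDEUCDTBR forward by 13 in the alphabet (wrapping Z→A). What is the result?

Z(25): 25+13=38≡12 → M
Q(16): 16+13=29≡3 → D
D(3): 3+13=16 → Q
D(3): 3+13=16 → Q
E(4): 4+13=17 → R
U(20): 20+13=33≡7 → H
C(2): 2+13=15 → P
D(3): 3+13=16 → Q
T(19): 19+13=32≡6 → G
B(1): 1+13=14 → O
R(17): 17+13=30≡4 → E

MDQQRHPQGOE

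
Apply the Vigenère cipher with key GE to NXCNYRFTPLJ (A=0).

TBIREVLXVPP

Repeat the key across the message: GEGEGEGEGEG
N(13)+G(6): 19 → T
X(23)+E(4): 27≡1 → B
C(2)+G(6): 8 → I
N(13)+E(4): 17 → R
Y(24)+G(6): 30≡4 → E
R(17)+E(4): 21 → V
F(5)+G(6): 11 → L
T(19)+E(4): 23 → X
P(15)+G(6): 21 → V
L(11)+E(4): 15 → P
J(9)+G(6): 15 → P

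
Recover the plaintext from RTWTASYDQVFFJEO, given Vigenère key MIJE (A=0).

Repeat the key across the ciphertext: MIJEMIJEMIJEMIJ
R(17)−M(12): 5 → F
T(19)−I(8): 11 → L
W(22)−J(9): 13 → N
T(19)−E(4): 15 → P
A(0)−M(12): -12≡14 → O
S(18)−I(8): 10 → K
Y(24)−J(9): 15 → P
D(3)−E(4): -1≡25 → Z
Q(16)−M(12): 4 → E
V(21)−I(8): 13 → N
F(5)−J(9): -4≡22 → W
F(5)−E(4): 1 → B
J(9)−M(12): -3≡23 → X
E(4)−I(8): -4≡22 → W
O(14)−J(9): 5 → F

FLNPOKPZENWBXWF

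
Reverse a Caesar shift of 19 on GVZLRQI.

G(6): 6−19=-13≡13 → N
V(21): 21−19=2 → C
Z(25): 25−19=6 → G
L(11): 11−19=-8≡18 → S
R(17): 17−19=-2≡24 → Y
Q(16): 16−19=-3≡23 → X
I(8): 8−19=-11≡15 → P

NCGSYXP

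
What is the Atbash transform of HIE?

H(7) → S(18)
I(8) → R(17)
E(4) → V(21)

SRV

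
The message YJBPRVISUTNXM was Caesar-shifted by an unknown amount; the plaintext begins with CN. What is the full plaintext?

CNFTVZMWYXRBQ

From the crib: Y(24)−C(2)=22, so the shift is 22.
Subtract 22 from each ciphertext letter:
Y(24): 24−22=2 → C
J(9): 9−22=-13≡13 → N
B(1): 1−22=-21≡5 → F
P(15): 15−22=-7≡19 → T
R(17): 17−22=-5≡21 → V
V(21): 21−22=-1≡25 → Z
I(8): 8−22=-14≡12 → M
S(18): 18−22=-4≡22 → W
U(20): 20−22=-2≡24 → Y
T(19): 19−22=-3≡23 → X
N(13): 13−22=-9≡17 → R
X(23): 23−22=1 → B
M(12): 12−22=-10≡16 → Q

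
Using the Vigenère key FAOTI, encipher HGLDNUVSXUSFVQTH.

MGZWVZVGQCXFJJBM

Repeat the key across the message: FAOTIFAOTIFAOTIF
H(7)+F(5): 12 → M
G(6)+A(0): 6 → G
L(11)+O(14): 25 → Z
D(3)+T(19): 22 → W
N(13)+I(8): 21 → V
U(20)+F(5): 25 → Z
V(21)+A(0): 21 → V
S(18)+O(14): 32≡6 → G
X(23)+T(19): 42≡16 → Q
U(20)+I(8): 28≡2 → C
S(18)+F(5): 23 → X
F(5)+A(0): 5 → F
V(21)+O(14): 35≡9 → J
Q(16)+T(19): 35≡9 → J
T(19)+I(8): 27≡1 → B
H(7)+F(5): 12 → M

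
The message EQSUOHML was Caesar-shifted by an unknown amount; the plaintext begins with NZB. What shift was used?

From the crib: E(4)−N(13)=-9≡17, so the shift is 17.

17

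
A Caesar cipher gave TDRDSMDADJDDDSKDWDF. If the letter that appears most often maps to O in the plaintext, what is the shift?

The most frequent ciphertext letter is D (appears 9 times).
D is position 3; O is position 14.
Shift = -11≡15.

15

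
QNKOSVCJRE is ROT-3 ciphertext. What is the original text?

NKHLPSZGOB

Q(16): 16−3=13 → N
N(13): 13−3=10 → K
K(10): 10−3=7 → H
O(14): 14−3=11 → L
S(18): 18−3=15 → P
V(21): 21−3=18 → S
C(2): 2−3=-1≡25 → Z
J(9): 9−3=6 → G
R(17): 17−3=14 → O
E(4): 4−3=1 → B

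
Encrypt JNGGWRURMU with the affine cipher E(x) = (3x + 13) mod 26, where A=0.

J(9): 3·9+13=40≡14 → O
N(13): 3·13+13=52≡0 → A
G(6): 3·6+13=31≡5 → F
G(6): 3·6+13=31≡5 → F
W(22): 3·22+13=79≡1 → B
R(17): 3·17+13=64≡12 → M
U(20): 3·20+13=73≡21 → V
R(17): 3·17+13=64≡12 → M
M(12): 3·12+13=49≡23 → X
U(20): 3·20+13=73≡21 → V

OAFFBMVMXV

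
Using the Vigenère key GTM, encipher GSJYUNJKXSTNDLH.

MLVENZPDJYMZJET

Repeat the key across the message: GTMGTMGTMGTMGTM
G(6)+G(6): 12 → M
S(18)+T(19): 37≡11 → L
J(9)+M(12): 21 → V
Y(24)+G(6): 30≡4 → E
U(20)+T(19): 39≡13 → N
N(13)+M(12): 25 → Z
J(9)+G(6): 15 → P
K(10)+T(19): 29≡3 → D
X(23)+M(12): 35≡9 → J
S(18)+G(6): 24 → Y
T(19)+T(19): 38≡12 → M
N(13)+M(12): 25 → Z
D(3)+G(6): 9 → J
L(11)+T(19): 30≡4 → E
H(7)+M(12): 19 → T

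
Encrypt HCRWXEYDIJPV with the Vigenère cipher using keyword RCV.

Repeat the key across the message: RCVRCVRCVRCV
H(7)+R(17): 24 → Y
C(2)+C(2): 4 → E
R(17)+V(21): 38≡12 → M
W(22)+R(17): 39≡13 → N
X(23)+C(2): 25 → Z
E(4)+V(21): 25 → Z
Y(24)+R(17): 41≡15 → P
D(3)+C(2): 5 → F
I(8)+V(21): 29≡3 → D
J(9)+R(17): 26≡0 → A
P(15)+C(2): 17 → R
V(21)+V(21): 42≡16 → Q

YEMNZZPFDARQ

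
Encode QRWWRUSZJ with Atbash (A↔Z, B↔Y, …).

JIDDIFHAQ

Q(16) → J(9)
R(17) → I(8)
W(22) → D(3)
W(22) → D(3)
R(17) → I(8)
U(20) → F(5)
S(18) → H(7)
Z(25) → A(0)
J(9) → Q(16)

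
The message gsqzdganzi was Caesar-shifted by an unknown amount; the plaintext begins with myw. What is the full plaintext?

From the crib: g(6)−m(12)=-6≡20, so the shift is 20.
Subtract 20 from each ciphertext letter:
g(6): 6−20=-14≡12 → m
s(18): 18−20=-2≡24 → y
q(16): 16−20=-4≡22 → w
z(25): 25−20=5 → f
d(3): 3−20=-17≡9 → j
g(6): 6−20=-14≡12 → m
a(0): 0−20=-20≡6 → g
n(13): 13−20=-7≡19 → t
z(25): 25−20=5 → f
i(8): 8−20=-12≡14 → o

mywfjmgtfo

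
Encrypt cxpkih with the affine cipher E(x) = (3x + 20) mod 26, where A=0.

alnysp

c(2): 3·2+20=26≡0 → a
x(23): 3·23+20=89≡11 → l
p(15): 3·15+20=65≡13 → n
k(10): 3·10+20=50≡24 → y
i(8): 3·8+20=44≡18 → s
h(7): 3·7+20=41≡15 → p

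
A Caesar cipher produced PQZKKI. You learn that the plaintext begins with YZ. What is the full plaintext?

From the crib: P(15)−Y(24)=-9≡17, so the shift is 17.
Subtract 17 from each ciphertext letter:
P(15): 15−17=-2≡24 → Y
Q(16): 16−17=-1≡25 → Z
Z(25): 25−17=8 → I
K(10): 10−17=-7≡19 → T
K(10): 10−17=-7≡19 → T
I(8): 8−17=-9≡17 → R

YZITTR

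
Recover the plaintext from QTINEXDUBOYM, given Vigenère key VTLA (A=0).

VAXNJESUGVNM

Repeat the key across the ciphertext: VTLAVTLAVTLA
Q(16)−V(21): -5≡21 → V
T(19)−T(19): 0 → A
I(8)−L(11): -3≡23 → X
N(13)−A(0): 13 → N
E(4)−V(21): -17≡9 → J
X(23)−T(19): 4 → E
D(3)−L(11): -8≡18 → S
U(20)−A(0): 20 → U
B(1)−V(21): -20≡6 → G
O(14)−T(19): -5≡21 → V
Y(24)−L(11): 13 → N
M(12)−A(0): 12 → M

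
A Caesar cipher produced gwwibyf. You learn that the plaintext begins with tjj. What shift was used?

From the crib: g(6)−t(19)=-13≡13, so the shift is 13.

13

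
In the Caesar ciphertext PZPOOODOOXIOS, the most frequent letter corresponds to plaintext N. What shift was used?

1

The most frequent ciphertext letter is O (appears 6 times).
O is position 14; N is position 13.
Shift = 1.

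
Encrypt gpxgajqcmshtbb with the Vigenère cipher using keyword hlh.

Repeat the key across the message: hlhhlhhlhhlhhl
g(6)+h(7): 13 → n
p(15)+l(11): 26≡0 → a
x(23)+h(7): 30≡4 → e
g(6)+h(7): 13 → n
a(0)+l(11): 11 → l
j(9)+h(7): 16 → q
q(16)+h(7): 23 → x
c(2)+l(11): 13 → n
m(12)+h(7): 19 → t
s(18)+h(7): 25 → z
h(7)+l(11): 18 → s
t(19)+h(7): 26≡0 → a
b(1)+h(7): 8 → i
b(1)+l(11): 12 → m

naenlqxntzsaim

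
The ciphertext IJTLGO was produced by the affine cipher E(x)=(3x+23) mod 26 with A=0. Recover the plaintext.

The inverse of 3 mod 26 is 9, since 3·9=27≡1. Apply D(y)=9·(y−23) mod 26:
I(8): 9·(8−23)=-135≡21 → V
J(9): 9·(9−23)=-126≡4 → E
T(19): 9·(19−23)=-36≡16 → Q
L(11): 9·(11−23)=-108≡22 → W
G(6): 9·(6−23)=-153≡3 → D
O(14): 9·(14−23)=-81≡23 → X

VEQWDX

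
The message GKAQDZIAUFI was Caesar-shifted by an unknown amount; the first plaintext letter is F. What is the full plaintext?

From the crib: G(6)−F(5)=1, so the shift is 1.
Subtract 1 from each ciphertext letter:
G(6): 6−1=5 → F
K(10): 10−1=9 → J
A(0): 0−1=-1≡25 → Z
Q(16): 16−1=15 → P
D(3): 3−1=2 → C
Z(25): 25−1=24 → Y
I(8): 8−1=7 → H
A(0): 0−1=-1≡25 → Z
U(20): 20−1=19 → T
F(5): 5−1=4 → E
I(8): 8−1=7 → H

FJZPCYHZTEH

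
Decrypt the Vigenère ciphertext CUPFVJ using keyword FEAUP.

Repeat the key across the ciphertext: FEAUPF
C(2)−F(5): -3≡23 → X
U(20)−E(4): 16 → Q
P(15)−A(0): 15 → P
F(5)−U(20): -15≡11 → L
V(21)−P(15): 6 → G
J(9)−F(5): 4 → E

XQPLGE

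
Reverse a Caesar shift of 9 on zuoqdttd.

z(25): 25−9=16 → q
u(20): 20−9=11 → l
o(14): 14−9=5 → f
q(16): 16−9=7 → h
d(3): 3−9=-6≡20 → u
t(19): 19−9=10 → k
t(19): 19−9=10 → k
d(3): 3−9=-6≡20 → u

qlfhukku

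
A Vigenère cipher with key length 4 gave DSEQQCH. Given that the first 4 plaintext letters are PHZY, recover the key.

OLFS

Subtract each crib letter from the matching ciphertext letter (mod 26):
D(3)−P(15)=-12≡14 → O
S(18)−H(7)=11 → L
E(4)−Z(25)=-21≡5 → F
Q(16)−Y(24)=-8≡18 → S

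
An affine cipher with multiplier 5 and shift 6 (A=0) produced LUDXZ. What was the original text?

The inverse of 5 mod 26 is 21, since 5·21=105≡1. Apply D(y)=21·(y−6) mod 26:
L(11): 21·(11−6)=105≡1 → B
U(20): 21·(20−6)=294≡8 → I
D(3): 21·(3−6)=-63≡15 → P
X(23): 21·(23−6)=357≡19 → T
Z(25): 21·(25−6)=399≡9 → J

BIPTJ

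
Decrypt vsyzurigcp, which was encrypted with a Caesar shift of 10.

liopkhywsf

v(21): 21−10=11 → l
s(18): 18−10=8 → i
y(24): 24−10=14 → o
z(25): 25−10=15 → p
u(20): 20−10=10 → k
r(17): 17−10=7 → h
i(8): 8−10=-2≡24 → y
g(6): 6−10=-4≡22 → w
c(2): 2−10=-8≡18 → s
p(15): 15−10=5 → f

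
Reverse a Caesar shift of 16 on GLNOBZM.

QVXYLJW

G(6): 6−16=-10≡16 → Q
L(11): 11−16=-5≡21 → V
N(13): 13−16=-3≡23 → X
O(14): 14−16=-2≡24 → Y
B(1): 1−16=-15≡11 → L
Z(25): 25−16=9 → J
M(12): 12−16=-4≡22 → W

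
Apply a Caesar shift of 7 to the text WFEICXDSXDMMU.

W(22): 22+7=29≡3 → D
F(5): 5+7=12 → M
E(4): 4+7=11 → L
I(8): 8+7=15 → P
C(2): 2+7=9 → J
X(23): 23+7=30≡4 → E
D(3): 3+7=10 → K
S(18): 18+7=25 → Z
X(23): 23+7=30≡4 → E
D(3): 3+7=10 → K
M(12): 12+7=19 → T
M(12): 12+7=19 → T
U(20): 20+7=27≡1 → B

DMLPJEKZEKTTB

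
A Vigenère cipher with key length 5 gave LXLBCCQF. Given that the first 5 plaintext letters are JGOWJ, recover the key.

CRXFT

Subtract each crib letter from the matching ciphertext letter (mod 26):
L(11)−J(9)=2 → C
X(23)−G(6)=17 → R
L(11)−O(14)=-3≡23 → X
B(1)−W(22)=-21≡5 → F
C(2)−J(9)=-7≡19 → T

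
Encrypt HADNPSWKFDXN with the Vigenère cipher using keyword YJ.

FJBWNBUTDMVW

Repeat the key across the message: YJYJYJYJYJYJ
H(7)+Y(24): 31≡5 → F
A(0)+J(9): 9 → J
D(3)+Y(24): 27≡1 → B
N(13)+J(9): 22 → W
P(15)+Y(24): 39≡13 → N
S(18)+J(9): 27≡1 → B
W(22)+Y(24): 46≡20 → U
K(10)+J(9): 19 → T
F(5)+Y(24): 29≡3 → D
D(3)+J(9): 12 → M
X(23)+Y(24): 47≡21 → V
N(13)+J(9): 22 → W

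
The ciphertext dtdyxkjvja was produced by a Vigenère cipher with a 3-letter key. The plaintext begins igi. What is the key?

vnv

Subtract each crib letter from the matching ciphertext letter (mod 26):
d(3)−i(8)=-5≡21 → v
t(19)−g(6)=13 → n
d(3)−i(8)=-5≡21 → v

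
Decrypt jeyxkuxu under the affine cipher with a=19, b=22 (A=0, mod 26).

The inverse of 19 mod 26 is 11, since 19·11=209≡1. Apply D(y)=11·(y−22) mod 26:
j(9): 11·(9−22)=-143≡13 → n
e(4): 11·(4−22)=-198≡10 → k
y(24): 11·(24−22)=22 → w
x(23): 11·(23−22)=11 → l
k(10): 11·(10−22)=-132≡24 → y
u(20): 11·(20−22)=-22≡4 → e
x(23): 11·(23−22)=11 → l
u(20): 11·(20−22)=-22≡4 → e

nkwlyele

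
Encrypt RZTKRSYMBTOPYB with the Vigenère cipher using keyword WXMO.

Repeat the key across the message: WXMOWXMOWXMOWX
R(17)+W(22): 39≡13 → N
Z(25)+X(23): 48≡22 → W
T(19)+M(12): 31≡5 → F
K(10)+O(14): 24 → Y
R(17)+W(22): 39≡13 → N
S(18)+X(23): 41≡15 → P
Y(24)+M(12): 36≡10 → K
M(12)+O(14): 26≡0 → A
B(1)+W(22): 23 → X
T(19)+X(23): 42≡16 → Q
O(14)+M(12): 26≡0 → A
P(15)+O(14): 29≡3 → D
Y(24)+W(22): 46≡20 → U
B(1)+X(23): 24 → Y

NWFYNPKAXQADUY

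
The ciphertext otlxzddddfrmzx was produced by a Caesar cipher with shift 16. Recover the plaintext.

o(14): 14−16=-2≡24 → y
t(19): 19−16=3 → d
l(11): 11−16=-5≡21 → v
x(23): 23−16=7 → h
z(25): 25−16=9 → j
d(3): 3−16=-13≡13 → n
d(3): 3−16=-13≡13 → n
d(3): 3−16=-13≡13 → n
d(3): 3−16=-13≡13 → n
f(5): 5−16=-11≡15 → p
r(17): 17−16=1 → b
m(12): 12−16=-4≡22 → w
z(25): 25−16=9 → j
x(23): 23−16=7 → h

ydvhjnnnnpbwjh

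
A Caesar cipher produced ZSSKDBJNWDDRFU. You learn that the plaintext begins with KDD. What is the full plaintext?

From the crib: Z(25)−K(10)=15, so the shift is 15.
Subtract 15 from each ciphertext letter:
Z(25): 25−15=10 → K
S(18): 18−15=3 → D
S(18): 18−15=3 → D
K(10): 10−15=-5≡21 → V
D(3): 3−15=-12≡14 → O
B(1): 1−15=-14≡12 → M
J(9): 9−15=-6≡20 → U
N(13): 13−15=-2≡24 → Y
W(22): 22−15=7 → H
D(3): 3−15=-12≡14 → O
D(3): 3−15=-12≡14 → O
R(17): 17−15=2 → C
F(5): 5−15=-10≡16 → Q
U(20): 20−15=5 → F

KDDVOMUYHOOCQF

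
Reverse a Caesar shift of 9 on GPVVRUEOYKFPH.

XGMMILVFPBWGY

G(6): 6−9=-3≡23 → X
P(15): 15−9=6 → G
V(21): 21−9=12 → M
V(21): 21−9=12 → M
R(17): 17−9=8 → I
U(20): 20−9=11 → L
E(4): 4−9=-5≡21 → V
O(14): 14−9=5 → F
Y(24): 24−9=15 → P
K(10): 10−9=1 → B
F(5): 5−9=-4≡22 → W
P(15): 15−9=6 → G
H(7): 7−9=-2≡24 → Y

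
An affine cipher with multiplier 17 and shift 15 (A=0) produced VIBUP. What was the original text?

IVQLA

The inverse of 17 mod 26 is 23, since 17·23=391≡1. Apply D(y)=23·(y−15) mod 26:
V(21): 23·(21−15)=138≡8 → I
I(8): 23·(8−15)=-161≡21 → V
B(1): 23·(1−15)=-322≡16 → Q
U(20): 23·(20−15)=115≡11 → L
P(15): 23·(15−15)=0 → A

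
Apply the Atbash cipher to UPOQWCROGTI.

U(20) → F(5)
P(15) → K(10)
O(14) → L(11)
Q(16) → J(9)
W(22) → D(3)
C(2) → X(23)
R(17) → I(8)
O(14) → L(11)
G(6) → T(19)
T(19) → G(6)
I(8) → R(17)

FKLJDXILTGR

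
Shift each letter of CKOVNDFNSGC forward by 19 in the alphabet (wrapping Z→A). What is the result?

C(2): 2+19=21 → V
K(10): 10+19=29≡3 → D
O(14): 14+19=33≡7 → H
V(21): 21+19=40≡14 → O
N(13): 13+19=32≡6 → G
D(3): 3+19=22 → W
F(5): 5+19=24 → Y
N(13): 13+19=32≡6 → G
S(18): 18+19=37≡11 → L
G(6): 6+19=25 → Z
C(2): 2+19=21 → V

VDHOGWYGLZV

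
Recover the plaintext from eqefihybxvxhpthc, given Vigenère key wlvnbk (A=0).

ifjshxcqciwxtimp

Repeat the key across the ciphertext: wlvnbkwlvnbkwlvn
e(4)−w(22): -18≡8 → i
q(16)−l(11): 5 → f
e(4)−v(21): -17≡9 → j
f(5)−n(13): -8≡18 → s
i(8)−b(1): 7 → h
h(7)−k(10): -3≡23 → x
y(24)−w(22): 2 → c
b(1)−l(11): -10≡16 → q
x(23)−v(21): 2 → c
v(21)−n(13): 8 → i
x(23)−b(1): 22 → w
h(7)−k(10): -3≡23 → x
p(15)−w(22): -7≡19 → t
t(19)−l(11): 8 → i
h(7)−v(21): -14≡12 → m
c(2)−n(13): -11≡15 → p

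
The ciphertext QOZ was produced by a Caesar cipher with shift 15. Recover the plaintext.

Q(16): 16−15=1 → B
O(14): 14−15=-1≡25 → Z
Z(25): 25−15=10 → K

BZK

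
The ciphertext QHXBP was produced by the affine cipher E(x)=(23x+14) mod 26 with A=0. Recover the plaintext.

ILXNR

The inverse of 23 mod 26 is 17, since 23·17=391≡1. Apply D(y)=17·(y−14) mod 26:
Q(16): 17·(16−14)=34≡8 → I
H(7): 17·(7−14)=-119≡11 → L
X(23): 17·(23−14)=153≡23 → X
B(1): 17·(1−14)=-221≡13 → N
P(15): 17·(15−14)=17 → R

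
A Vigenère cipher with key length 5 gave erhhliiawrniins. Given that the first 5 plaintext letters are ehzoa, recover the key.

Subtract each crib letter from the matching ciphertext letter (mod 26):
e(4)−e(4)=0 → a
r(17)−h(7)=10 → k
h(7)−z(25)=-18≡8 → i
h(7)−o(14)=-7≡19 → t
l(11)−a(0)=11 → l

akitl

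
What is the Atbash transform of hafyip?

h(7) → s(18)
a(0) → z(25)
f(5) → u(20)
y(24) → b(1)
i(8) → r(17)
p(15) → k(10)

szubrk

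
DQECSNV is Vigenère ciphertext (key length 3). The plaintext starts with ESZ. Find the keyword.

ZYF

Subtract each crib letter from the matching ciphertext letter (mod 26):
D(3)−E(4)=-1≡25 → Z
Q(16)−S(18)=-2≡24 → Y
E(4)−Z(25)=-21≡5 → F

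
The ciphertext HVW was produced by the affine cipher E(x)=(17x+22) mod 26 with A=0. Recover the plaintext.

TDA

The inverse of 17 mod 26 is 23, since 17·23=391≡1. Apply D(y)=23·(y−22) mod 26:
H(7): 23·(7−22)=-345≡19 → T
V(21): 23·(21−22)=-23≡3 → D
W(22): 23·(22−22)=0 → A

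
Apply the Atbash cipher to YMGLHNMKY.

Y(24) → B(1)
M(12) → N(13)
G(6) → T(19)
L(11) → O(14)
H(7) → S(18)
N(13) → M(12)
M(12) → N(13)
K(10) → P(15)
Y(24) → B(1)

BNTOSMNPB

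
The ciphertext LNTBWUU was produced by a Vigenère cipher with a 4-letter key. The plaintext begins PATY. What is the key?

Subtract each crib letter from the matching ciphertext letter (mod 26):
L(11)−P(15)=-4≡22 → W
N(13)−A(0)=13 → N
T(19)−T(19)=0 → A
B(1)−Y(24)=-23≡3 → D

WNAD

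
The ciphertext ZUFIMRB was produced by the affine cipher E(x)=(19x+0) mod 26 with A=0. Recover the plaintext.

The inverse of 19 mod 26 is 11, since 19·11=209≡1. Apply D(y)=11·(y−0) mod 26:
Z(25): 11·(25−0)=275≡15 → P
U(20): 11·(20−0)=220≡12 → M
F(5): 11·(5−0)=55≡3 → D
I(8): 11·(8−0)=88≡10 → K
M(12): 11·(12−0)=132≡2 → C
R(17): 11·(17−0)=187≡5 → F
B(1): 11·(1−0)=11 → L

PMDKCFL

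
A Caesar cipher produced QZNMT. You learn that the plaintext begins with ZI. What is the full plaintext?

From the crib: Q(16)−Z(25)=-9≡17, so the shift is 17.
Subtract 17 from each ciphertext letter:
Q(16): 16−17=-1≡25 → Z
Z(25): 25−17=8 → I
N(13): 13−17=-4≡22 → W
M(12): 12−17=-5≡21 → V
T(19): 19−17=2 → C

ZIWVC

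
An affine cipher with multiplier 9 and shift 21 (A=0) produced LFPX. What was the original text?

The inverse of 9 mod 26 is 3, since 9·3=27≡1. Apply D(y)=3·(y−21) mod 26:
L(11): 3·(11−21)=-30≡22 → W
F(5): 3·(5−21)=-48≡4 → E
P(15): 3·(15−21)=-18≡8 → I
X(23): 3·(23−21)=6 → G

WEIG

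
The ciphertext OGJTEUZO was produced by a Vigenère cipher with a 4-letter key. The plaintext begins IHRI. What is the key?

GZSL

Subtract each crib letter from the matching ciphertext letter (mod 26):
O(14)−I(8)=6 → G
G(6)−H(7)=-1≡25 → Z
J(9)−R(17)=-8≡18 → S
T(19)−I(8)=11 → L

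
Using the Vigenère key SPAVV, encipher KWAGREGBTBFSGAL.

Repeat the key across the message: SPAVVSPAVVSPAVV
K(10)+S(18): 28≡2 → C
W(22)+P(15): 37≡11 → L
A(0)+A(0): 0 → A
G(6)+V(21): 27≡1 → B
R(17)+V(21): 38≡12 → M
E(4)+S(18): 22 → W
G(6)+P(15): 21 → V
B(1)+A(0): 1 → B
T(19)+V(21): 40≡14 → O
B(1)+V(21): 22 → W
F(5)+S(18): 23 → X
S(18)+P(15): 33≡7 → H
G(6)+A(0): 6 → G
A(0)+V(21): 21 → V
L(11)+V(21): 32≡6 → G

CLABMWVBOWXHGVG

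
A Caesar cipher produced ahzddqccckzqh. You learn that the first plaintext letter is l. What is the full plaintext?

lskoobnnnvkbs

From the crib: a(0)−l(11)=-11≡15, so the shift is 15.
Subtract 15 from each ciphertext letter:
a(0): 0−15=-15≡11 → l
h(7): 7−15=-8≡18 → s
z(25): 25−15=10 → k
d(3): 3−15=-12≡14 → o
d(3): 3−15=-12≡14 → o
q(16): 16−15=1 → b
c(2): 2−15=-13≡13 → n
c(2): 2−15=-13≡13 → n
c(2): 2−15=-13≡13 → n
k(10): 10−15=-5≡21 → v
z(25): 25−15=10 → k
q(16): 16−15=1 → b
h(7): 7−15=-8≡18 → s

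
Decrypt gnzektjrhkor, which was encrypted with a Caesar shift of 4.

g(6): 6−4=2 → c
n(13): 13−4=9 → j
z(25): 25−4=21 → v
e(4): 4−4=0 → a
k(10): 10−4=6 → g
t(19): 19−4=15 → p
j(9): 9−4=5 → f
r(17): 17−4=13 → n
h(7): 7−4=3 → d
k(10): 10−4=6 → g
o(14): 14−4=10 → k
r(17): 17−4=13 → n

cjvagpfndgkn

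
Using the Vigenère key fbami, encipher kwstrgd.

pxsfzle

Repeat the key across the message: fbamifb
k(10)+f(5): 15 → p
w(22)+b(1): 23 → x
s(18)+a(0): 18 → s
t(19)+m(12): 31≡5 → f
r(17)+i(8): 25 → z
g(6)+f(5): 11 → l
d(3)+b(1): 4 → e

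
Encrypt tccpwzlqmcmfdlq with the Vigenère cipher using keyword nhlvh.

Repeat the key across the message: nhlvhnhlvhnhlvh
t(19)+n(13): 32≡6 → g
c(2)+h(7): 9 → j
c(2)+l(11): 13 → n
p(15)+v(21): 36≡10 → k
w(22)+h(7): 29≡3 → d
z(25)+n(13): 38≡12 → m
l(11)+h(7): 18 → s
q(16)+l(11): 27≡1 → b
m(12)+v(21): 33≡7 → h
c(2)+h(7): 9 → j
m(12)+n(13): 25 → z
f(5)+h(7): 12 → m
d(3)+l(11): 14 → o
l(11)+v(21): 32≡6 → g
q(16)+h(7): 23 → x

gjnkdmsbhjzmogx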